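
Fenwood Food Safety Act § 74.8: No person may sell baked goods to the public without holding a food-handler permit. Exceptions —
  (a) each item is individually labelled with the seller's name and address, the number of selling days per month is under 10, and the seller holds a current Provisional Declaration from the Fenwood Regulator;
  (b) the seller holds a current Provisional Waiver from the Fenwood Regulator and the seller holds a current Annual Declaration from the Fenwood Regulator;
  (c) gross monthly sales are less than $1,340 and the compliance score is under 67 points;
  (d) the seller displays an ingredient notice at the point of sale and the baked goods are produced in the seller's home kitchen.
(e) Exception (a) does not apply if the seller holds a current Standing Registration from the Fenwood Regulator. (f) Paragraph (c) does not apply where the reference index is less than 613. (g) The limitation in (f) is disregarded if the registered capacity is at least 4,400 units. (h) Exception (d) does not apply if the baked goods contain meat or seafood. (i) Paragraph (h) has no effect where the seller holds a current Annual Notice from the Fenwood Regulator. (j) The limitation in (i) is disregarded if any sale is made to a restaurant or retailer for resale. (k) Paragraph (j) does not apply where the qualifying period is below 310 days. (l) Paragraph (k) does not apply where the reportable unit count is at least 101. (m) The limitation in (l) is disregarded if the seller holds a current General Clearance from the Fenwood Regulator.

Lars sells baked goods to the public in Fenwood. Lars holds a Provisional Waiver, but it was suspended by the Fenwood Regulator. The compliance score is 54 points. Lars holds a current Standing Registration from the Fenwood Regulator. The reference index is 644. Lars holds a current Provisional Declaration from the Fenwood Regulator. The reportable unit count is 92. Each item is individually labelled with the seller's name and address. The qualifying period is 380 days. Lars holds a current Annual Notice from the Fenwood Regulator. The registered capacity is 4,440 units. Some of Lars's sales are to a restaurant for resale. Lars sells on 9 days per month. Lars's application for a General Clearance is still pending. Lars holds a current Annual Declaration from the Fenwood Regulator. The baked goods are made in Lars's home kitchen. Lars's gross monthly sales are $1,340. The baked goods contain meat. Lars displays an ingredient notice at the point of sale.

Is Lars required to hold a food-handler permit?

Yes — Lars must hold a food-handler permit.

All of (a)'s requirements are met (items are individually labelled; the number of selling days per month is 9, under the 10 limit; a current Provisional Declaration is held). But: (e) operates — a current Standing Registration is held. Exception (a) does not apply.
Exception (b) does not apply: there is no Provisional Waiver in force.
Exception (c) fails — gross monthly sales are $1,340, not less than $1,340.
Exception (d): an ingredient notice is displayed; the baked goods are home-kitchen produced — every condition holds. But applying paragraphs (h)–(m): (h) operates against (d): the baked goods contain meat. (i) would limit (h) — a current Annual Notice is held — but (j) sets (i) aside: (j) operates against (i): some sales are to a restaurant for resale. (k), which would lift (j), is not engaged — the qualifying period is 380 days, not below 310 days. So (d) is unavailable.
None of the exceptions is available; § 74.8 applies in full.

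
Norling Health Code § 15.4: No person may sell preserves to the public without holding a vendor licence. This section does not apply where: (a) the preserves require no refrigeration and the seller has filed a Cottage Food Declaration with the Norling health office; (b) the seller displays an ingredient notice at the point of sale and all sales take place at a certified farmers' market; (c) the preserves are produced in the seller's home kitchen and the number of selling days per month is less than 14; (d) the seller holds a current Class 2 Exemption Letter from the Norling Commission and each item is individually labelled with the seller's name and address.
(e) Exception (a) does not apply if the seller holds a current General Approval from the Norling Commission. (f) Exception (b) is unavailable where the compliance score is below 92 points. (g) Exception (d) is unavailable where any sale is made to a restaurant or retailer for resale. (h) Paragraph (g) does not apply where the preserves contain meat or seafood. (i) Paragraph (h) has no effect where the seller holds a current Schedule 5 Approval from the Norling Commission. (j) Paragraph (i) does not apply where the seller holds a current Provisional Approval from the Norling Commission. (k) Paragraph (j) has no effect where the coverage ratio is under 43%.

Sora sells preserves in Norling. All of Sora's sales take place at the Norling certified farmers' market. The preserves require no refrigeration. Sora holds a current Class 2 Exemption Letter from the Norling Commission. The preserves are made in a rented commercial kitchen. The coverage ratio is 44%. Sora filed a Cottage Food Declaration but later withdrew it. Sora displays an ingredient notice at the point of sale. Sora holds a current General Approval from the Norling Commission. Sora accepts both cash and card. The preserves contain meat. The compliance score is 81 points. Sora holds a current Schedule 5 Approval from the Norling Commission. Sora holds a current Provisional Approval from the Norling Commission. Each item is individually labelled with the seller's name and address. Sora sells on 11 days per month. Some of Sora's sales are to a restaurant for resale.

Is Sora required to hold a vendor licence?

Exception (a) fails — the Cottage Food Declaration was withdrawn.
Exception (b): an ingredient notice is displayed; all sales are at a certified farmers' market — every condition holds. But: (f) operates against (b): the compliance score is 81 points, below the 92 points limit. Exception (b) does not apply.
Exception (c) requires that the preserves are produced in the seller's home kitchen; but the preserves are made in a commercial kitchen, not a home kitchen, so (c) is unavailable.
Exception (d)'s conditions are all satisfied: a current Class 2 Exemption Letter is held; items are individually labelled. Under paragraphs (g)–(k): (g) is engaged (some sales are to a restaurant for resale), but is overridden by (h): (h) operates against (g): the preserves contain meat. (i) would limit (h) — a current Schedule 5 Approval is held — but (j) sets (i) aside: (j) operates against (i): a current Provisional Approval is held. (k) is not engaged (the coverage ratio is 44%, not under 43%), so (j) stands. (d) remains available.

No — exception (d) applies; Sora is not required to hold a vendor licence.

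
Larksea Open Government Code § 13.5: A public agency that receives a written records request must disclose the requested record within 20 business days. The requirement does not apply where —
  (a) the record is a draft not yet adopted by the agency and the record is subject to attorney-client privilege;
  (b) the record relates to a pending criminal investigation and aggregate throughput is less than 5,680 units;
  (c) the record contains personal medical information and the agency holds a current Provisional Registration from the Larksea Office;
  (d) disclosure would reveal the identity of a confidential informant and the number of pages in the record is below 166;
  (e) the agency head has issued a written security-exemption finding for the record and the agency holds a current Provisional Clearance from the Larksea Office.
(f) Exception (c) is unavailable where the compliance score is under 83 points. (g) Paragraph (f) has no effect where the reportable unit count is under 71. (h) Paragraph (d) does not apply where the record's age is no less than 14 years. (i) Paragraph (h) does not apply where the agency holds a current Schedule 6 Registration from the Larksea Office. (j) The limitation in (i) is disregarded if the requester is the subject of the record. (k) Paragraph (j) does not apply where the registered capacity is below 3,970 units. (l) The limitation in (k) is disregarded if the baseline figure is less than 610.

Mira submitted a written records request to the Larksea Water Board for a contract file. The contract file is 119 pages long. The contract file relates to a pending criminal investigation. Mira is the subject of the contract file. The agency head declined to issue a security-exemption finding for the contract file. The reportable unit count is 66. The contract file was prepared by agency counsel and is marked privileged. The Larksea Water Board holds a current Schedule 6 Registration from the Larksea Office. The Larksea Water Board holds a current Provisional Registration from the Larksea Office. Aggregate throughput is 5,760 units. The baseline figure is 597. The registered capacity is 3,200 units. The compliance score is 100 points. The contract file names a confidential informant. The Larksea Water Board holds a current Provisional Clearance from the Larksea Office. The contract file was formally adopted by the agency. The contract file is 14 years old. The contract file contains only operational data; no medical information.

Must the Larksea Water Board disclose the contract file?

Yes — the Larksea Water Board must disclose the contract file.

Exception (a) requires that the record is a draft not yet adopted by the agency; but the contract file has been formally adopted, so (a) is unavailable.
Exception (b) fails — aggregate throughput is 5,760 units, not less than 5,680 units.
Exception (c) fails — the contract file contains only operational data.
Exception (d)'s conditions are all satisfied: the contract file names a confidential informant; the number of pages in the record is 119, below the 166 limit. However, paragraphs (h)–(l) must be considered: (h) operates against (d): the record's age is 14 years, meeting the 14 years threshold. (i) would limit (h) — a current Schedule 6 Registration is held — but (j) sets (i) aside: (j) operates — Mira is the subject of the contract file. (k) is engaged (the registered capacity is 3,200 units, below the 3,970 units limit), but is set aside by (l): (l) operates against (k): the baseline figure is 597, less than the 610 limit. Exception (d) does not apply.
Exception (e) requires that the agency head has issued a written security-exemption finding for the record; but the agency head declined to issue a security-exemption finding, so (e) is unavailable.
None of the exceptions is available; § 13.5 applies in full.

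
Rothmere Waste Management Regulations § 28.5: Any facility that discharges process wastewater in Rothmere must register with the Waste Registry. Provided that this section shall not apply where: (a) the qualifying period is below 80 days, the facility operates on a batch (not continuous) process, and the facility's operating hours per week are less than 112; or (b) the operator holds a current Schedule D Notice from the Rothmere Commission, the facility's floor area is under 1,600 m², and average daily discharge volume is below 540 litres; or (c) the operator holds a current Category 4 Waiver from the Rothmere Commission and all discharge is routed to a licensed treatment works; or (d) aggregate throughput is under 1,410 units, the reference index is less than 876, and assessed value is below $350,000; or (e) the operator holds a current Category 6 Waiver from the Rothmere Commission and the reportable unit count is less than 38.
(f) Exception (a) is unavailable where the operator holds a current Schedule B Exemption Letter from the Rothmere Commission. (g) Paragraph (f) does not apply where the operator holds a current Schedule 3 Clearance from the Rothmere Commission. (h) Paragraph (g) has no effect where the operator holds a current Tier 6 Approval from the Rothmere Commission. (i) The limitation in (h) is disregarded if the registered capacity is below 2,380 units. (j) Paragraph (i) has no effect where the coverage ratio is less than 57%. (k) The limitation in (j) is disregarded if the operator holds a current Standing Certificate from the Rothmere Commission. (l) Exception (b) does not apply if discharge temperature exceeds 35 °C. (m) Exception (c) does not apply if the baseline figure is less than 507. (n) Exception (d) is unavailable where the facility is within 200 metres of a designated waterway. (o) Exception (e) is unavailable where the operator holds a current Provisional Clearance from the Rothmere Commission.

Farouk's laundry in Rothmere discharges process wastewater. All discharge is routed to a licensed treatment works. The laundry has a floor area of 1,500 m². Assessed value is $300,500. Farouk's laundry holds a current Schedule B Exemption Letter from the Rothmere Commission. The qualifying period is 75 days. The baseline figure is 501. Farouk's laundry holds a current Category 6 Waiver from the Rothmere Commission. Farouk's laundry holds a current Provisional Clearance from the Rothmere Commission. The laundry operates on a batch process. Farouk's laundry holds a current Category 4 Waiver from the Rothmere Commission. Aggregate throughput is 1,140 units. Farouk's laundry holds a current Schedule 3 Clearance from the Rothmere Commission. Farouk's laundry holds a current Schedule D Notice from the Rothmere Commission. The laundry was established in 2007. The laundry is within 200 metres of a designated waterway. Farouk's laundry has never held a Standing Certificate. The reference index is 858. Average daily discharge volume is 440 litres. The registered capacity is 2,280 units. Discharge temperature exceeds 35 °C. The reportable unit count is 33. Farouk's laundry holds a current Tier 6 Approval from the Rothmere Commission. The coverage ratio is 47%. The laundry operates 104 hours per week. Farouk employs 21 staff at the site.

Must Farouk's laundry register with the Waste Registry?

Yes — Farouk's laundry must register with the Waste Registry.

Exception (a) is satisfied on its face — the qualifying period is 75 days, below the 80 days limit; the facility operates on a batch process; the facility's operating hours per week are 104, less than the 112 limit. However, paragraphs (f)–(k) must be considered: (f) operates against (a): a current Schedule B Exemption Letter is held. (g) operates (a current Schedule 3 Clearance is held), but is set aside by (h): (h) applies — a current Tier 6 Approval is held. (i) is triggered (the registered capacity is 2,280 units, below the 2,380 units limit), but yields to (j): (j) operates against (i): the coverage ratio is 47%, less than the 57% limit. (k), which would lift (j), is not triggered — there is no Standing Certificate in force. So (a) is unavailable.
Exception (b) is satisfied on its face — a current Schedule D Notice is held; the facility's floor area is 1,500 m², under the 1,600 m² limit; average daily discharge volume is 440 litres, below the 540 litres limit. But: (l) is engaged — discharge temperature exceeds 35 °C. Exception (b) does not apply.
Exception (c)'s conditions are all satisfied: a current Category 4 Waiver is held; discharge is routed to a licensed treatment works. But: (m) is triggered — the baseline figure is 501, less than the 507 limit. So (c) is unavailable.
All of (d)'s requirements are met (aggregate throughput is 1,140 units, under the 1,410 units limit; the reference index is 858, less than the 876 limit; assessed value is $300,500, below the $350,000 limit). But applying paragraph (n): (n) operates against (d): the laundry is within 200 m of a designated waterway. So (d) is unavailable.
All of (e)'s requirements are met (a current Category 6 Waiver is held; the reportable unit count is 33, less than the 38 limit). Turning to paragraph (o): (o) operates against (e): a current Provisional Clearance is held. So (e) is unavailable.
No exception displaces § 28.5.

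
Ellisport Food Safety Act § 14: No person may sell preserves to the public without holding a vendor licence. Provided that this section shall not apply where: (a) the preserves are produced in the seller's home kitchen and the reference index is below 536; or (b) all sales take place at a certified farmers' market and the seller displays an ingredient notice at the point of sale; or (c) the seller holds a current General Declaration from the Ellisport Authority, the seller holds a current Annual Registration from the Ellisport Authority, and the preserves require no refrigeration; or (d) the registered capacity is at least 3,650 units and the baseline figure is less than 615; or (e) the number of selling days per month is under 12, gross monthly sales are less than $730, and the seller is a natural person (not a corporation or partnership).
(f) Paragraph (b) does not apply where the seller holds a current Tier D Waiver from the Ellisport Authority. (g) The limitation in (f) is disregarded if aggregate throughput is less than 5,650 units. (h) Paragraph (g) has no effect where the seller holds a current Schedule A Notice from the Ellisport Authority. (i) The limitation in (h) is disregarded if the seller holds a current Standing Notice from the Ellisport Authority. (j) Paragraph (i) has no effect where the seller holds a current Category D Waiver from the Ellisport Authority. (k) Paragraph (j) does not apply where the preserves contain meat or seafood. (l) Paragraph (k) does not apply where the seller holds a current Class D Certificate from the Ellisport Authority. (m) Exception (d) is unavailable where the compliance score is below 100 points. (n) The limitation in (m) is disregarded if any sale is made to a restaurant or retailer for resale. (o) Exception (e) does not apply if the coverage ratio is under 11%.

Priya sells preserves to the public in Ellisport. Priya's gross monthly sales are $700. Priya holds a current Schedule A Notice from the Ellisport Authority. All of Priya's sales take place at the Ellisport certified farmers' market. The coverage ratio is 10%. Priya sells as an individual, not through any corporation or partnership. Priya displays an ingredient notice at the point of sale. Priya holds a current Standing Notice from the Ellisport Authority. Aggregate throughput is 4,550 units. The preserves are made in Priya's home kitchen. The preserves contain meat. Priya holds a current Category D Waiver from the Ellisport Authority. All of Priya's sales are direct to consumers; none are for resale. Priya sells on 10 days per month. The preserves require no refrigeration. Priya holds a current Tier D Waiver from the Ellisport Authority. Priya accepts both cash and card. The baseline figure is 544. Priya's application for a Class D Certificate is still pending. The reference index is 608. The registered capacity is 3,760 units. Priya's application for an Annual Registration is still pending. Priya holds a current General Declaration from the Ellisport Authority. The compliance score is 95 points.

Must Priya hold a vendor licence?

No — exception (b) applies; Priya is not required to hold a vendor licence.

Exception (a) requires that the reference index is below 536; but the reference index is 608, not below 536, so (a) is unavailable.
All of (b)'s requirements are met (all sales are at a certified farmers' market; an ingredient notice is displayed). As to paragraphs (f)–(l): (f) is engaged (a current Tier D Waiver is held), but is set aside by (g): (g) is engaged — aggregate throughput is 4,550 units, less than the 5,650 units limit. (h) is triggered (a current Schedule A Notice is held), but is set aside by (i): (i) applies — a current Standing Notice is held. (j) would limit (i) — a current Category D Waiver is held — but (k) sets (j) aside: (k) operates against (j): the preserves contain meat. (l), which would lift (k), does not operate here — no current Class D Certificate is held. (b) remains available.
Exception (c) does not apply: no current Annual Registration is held.
Exception (d): the registered capacity is 3,760 units, meeting the 3,650 units threshold; the baseline figure is 544, less than the 615 limit — every condition holds. But: (m) operates against (d): the compliance score is 95 points, below the 100 points limit. (n), which would lift (m), is not engaged — no sales are for resale. So (d) is unavailable.
Exception (e)'s conditions are all satisfied: the number of selling days per month is 10, under the 12 limit; gross monthly sales are $700, less than the $730 limit; the seller is a natural person. But: (o) operates against (e): the coverage ratio is 10%, under the 11% limit. So (e) is unavailable.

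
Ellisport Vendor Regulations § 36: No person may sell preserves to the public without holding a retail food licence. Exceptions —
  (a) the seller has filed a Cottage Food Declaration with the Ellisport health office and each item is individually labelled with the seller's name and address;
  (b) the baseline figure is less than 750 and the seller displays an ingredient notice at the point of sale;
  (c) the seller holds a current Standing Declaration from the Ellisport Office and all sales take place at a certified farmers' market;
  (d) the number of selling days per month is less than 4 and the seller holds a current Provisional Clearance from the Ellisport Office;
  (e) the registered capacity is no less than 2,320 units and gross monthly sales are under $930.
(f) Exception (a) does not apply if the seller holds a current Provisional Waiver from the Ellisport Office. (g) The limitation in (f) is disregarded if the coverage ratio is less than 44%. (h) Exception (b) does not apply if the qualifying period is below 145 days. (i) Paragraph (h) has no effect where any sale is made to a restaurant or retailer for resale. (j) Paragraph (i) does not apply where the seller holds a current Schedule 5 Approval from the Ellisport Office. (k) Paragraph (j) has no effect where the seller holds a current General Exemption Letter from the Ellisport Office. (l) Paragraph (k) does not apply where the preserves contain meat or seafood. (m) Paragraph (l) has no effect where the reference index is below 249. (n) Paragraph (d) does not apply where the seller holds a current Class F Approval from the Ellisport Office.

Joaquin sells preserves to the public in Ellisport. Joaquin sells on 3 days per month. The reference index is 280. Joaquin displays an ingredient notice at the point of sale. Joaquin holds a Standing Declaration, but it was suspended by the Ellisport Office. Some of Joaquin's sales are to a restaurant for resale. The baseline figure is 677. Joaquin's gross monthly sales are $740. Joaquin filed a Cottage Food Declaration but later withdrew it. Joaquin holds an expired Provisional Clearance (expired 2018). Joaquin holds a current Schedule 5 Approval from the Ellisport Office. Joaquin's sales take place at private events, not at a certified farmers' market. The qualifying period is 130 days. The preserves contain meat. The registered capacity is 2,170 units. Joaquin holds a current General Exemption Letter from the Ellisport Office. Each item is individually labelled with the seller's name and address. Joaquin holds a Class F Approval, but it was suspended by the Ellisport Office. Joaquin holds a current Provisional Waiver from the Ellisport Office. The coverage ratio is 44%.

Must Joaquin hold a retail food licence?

Exception (a) requires that the seller has filed a Cottage Food Declaration with the Ellisport health office; but the Cottage Food Declaration was withdrawn, so (a) is unavailable.
All of (b)'s requirements are met (the baseline figure is 677, less than the 750 limit; an ingredient notice is displayed). However, paragraphs (h)–(m) must be considered: (h) is engaged — the qualifying period is 130 days, below the 145 days limit. (i) would limit (h) — some sales are to a restaurant for resale — but (j) sets (i) aside: (j) is engaged — a current Schedule 5 Approval is held. (k) would limit (j) — a current General Exemption Letter is held — but (l) sets (k) aside: (l) operates against (k): the preserves contain meat. (m) does not operate here (the reference index is 280, not below 249), so (l) stands. Exception (b) does not apply.
Exception (c) requires that the seller holds a current Standing Declaration from the Ellisport Office; but no current Standing Declaration is held, so (c) is unavailable.
Exception (d) does not apply: there is no Provisional Clearance in force.
Exception (e) does not apply: the registered capacity is 2,170 units, short of 2,320 units.
No exception displaces § 36.

Yes — Joaquin must hold a retail food licence.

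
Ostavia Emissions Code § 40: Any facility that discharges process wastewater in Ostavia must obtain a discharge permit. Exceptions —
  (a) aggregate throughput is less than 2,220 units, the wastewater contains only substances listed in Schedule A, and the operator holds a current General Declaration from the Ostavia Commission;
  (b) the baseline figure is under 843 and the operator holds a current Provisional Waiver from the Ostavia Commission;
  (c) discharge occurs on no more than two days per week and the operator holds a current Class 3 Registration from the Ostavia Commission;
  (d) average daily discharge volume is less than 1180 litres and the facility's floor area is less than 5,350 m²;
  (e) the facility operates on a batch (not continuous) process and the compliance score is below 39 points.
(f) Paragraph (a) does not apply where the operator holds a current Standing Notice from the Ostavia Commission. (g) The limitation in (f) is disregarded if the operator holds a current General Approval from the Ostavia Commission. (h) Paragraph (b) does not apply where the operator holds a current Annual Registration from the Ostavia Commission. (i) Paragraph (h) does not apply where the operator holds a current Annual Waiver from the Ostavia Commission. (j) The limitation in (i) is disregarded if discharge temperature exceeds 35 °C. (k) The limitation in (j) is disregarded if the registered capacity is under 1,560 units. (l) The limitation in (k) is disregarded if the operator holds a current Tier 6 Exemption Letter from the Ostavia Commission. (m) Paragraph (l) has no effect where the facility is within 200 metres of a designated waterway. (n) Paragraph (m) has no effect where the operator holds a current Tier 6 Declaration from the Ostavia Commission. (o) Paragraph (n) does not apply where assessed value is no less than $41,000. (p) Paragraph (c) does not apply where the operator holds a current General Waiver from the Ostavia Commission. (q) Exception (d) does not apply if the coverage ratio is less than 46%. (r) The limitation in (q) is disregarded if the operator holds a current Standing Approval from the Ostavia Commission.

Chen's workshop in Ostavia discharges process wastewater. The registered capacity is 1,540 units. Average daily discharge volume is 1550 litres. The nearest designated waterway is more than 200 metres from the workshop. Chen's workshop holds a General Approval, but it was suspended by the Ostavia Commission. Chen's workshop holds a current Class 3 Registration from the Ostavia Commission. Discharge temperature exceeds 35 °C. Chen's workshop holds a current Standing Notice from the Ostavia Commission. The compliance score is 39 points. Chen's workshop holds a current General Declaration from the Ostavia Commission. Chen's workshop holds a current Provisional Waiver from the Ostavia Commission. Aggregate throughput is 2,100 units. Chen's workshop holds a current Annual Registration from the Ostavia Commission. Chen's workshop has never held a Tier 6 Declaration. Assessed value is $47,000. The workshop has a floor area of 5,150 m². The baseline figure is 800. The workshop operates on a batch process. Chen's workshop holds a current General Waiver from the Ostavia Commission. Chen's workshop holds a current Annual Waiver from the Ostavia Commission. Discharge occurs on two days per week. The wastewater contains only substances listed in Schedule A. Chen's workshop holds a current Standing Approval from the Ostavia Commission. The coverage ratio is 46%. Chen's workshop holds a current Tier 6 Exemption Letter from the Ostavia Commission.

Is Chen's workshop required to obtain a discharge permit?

Exception (a): aggregate throughput is 2,100 units, less than the 2,220 units limit; the wastewater is Schedule-A-only; a current General Declaration is held — every condition holds. But: (f) operates — a current Standing Notice is held. (g), which would lift (f), does not operate here — the General Approval is not current. So (a) is unavailable.
Exception (b): the baseline figure is 800, under the 843 limit; a current Provisional Waiver is held — every condition holds. However, paragraphs (h)–(o) must be considered: (h) operates against (b): a current Annual Registration is held. (i) would limit (h) — a current Annual Waiver is held — but (j) sets (i) aside: (j) operates against (i): discharge temperature exceeds 35 °C. (k) is triggered (the registered capacity is 1,540 units, under the 1,560 units limit), but is itself disapplied by (l): (l) operates against (k): a current Tier 6 Exemption Letter is held. (m) is not engaged (the workshop is more than 200 m from any designated waterway), so (l) stands. So (b) is unavailable.
All of (c)'s requirements are met (discharge occurs on no more than two days per week; a current Class 3 Registration is held). However, paragraph (p) must be considered: (p) operates against (c): a current General Waiver is held. (c) is therefore removed.
Exception (d) requires that average daily discharge volume is less than 1180 litres; but average daily discharge volume is 1550 litres, not less than 1180 litres, so (d) is unavailable.
Exception (e) fails — the compliance score is 39 points, not below 39 points.
Every exception is unavailable, so the rule governs.

Yes — Chen's workshop must obtain a discharge permit.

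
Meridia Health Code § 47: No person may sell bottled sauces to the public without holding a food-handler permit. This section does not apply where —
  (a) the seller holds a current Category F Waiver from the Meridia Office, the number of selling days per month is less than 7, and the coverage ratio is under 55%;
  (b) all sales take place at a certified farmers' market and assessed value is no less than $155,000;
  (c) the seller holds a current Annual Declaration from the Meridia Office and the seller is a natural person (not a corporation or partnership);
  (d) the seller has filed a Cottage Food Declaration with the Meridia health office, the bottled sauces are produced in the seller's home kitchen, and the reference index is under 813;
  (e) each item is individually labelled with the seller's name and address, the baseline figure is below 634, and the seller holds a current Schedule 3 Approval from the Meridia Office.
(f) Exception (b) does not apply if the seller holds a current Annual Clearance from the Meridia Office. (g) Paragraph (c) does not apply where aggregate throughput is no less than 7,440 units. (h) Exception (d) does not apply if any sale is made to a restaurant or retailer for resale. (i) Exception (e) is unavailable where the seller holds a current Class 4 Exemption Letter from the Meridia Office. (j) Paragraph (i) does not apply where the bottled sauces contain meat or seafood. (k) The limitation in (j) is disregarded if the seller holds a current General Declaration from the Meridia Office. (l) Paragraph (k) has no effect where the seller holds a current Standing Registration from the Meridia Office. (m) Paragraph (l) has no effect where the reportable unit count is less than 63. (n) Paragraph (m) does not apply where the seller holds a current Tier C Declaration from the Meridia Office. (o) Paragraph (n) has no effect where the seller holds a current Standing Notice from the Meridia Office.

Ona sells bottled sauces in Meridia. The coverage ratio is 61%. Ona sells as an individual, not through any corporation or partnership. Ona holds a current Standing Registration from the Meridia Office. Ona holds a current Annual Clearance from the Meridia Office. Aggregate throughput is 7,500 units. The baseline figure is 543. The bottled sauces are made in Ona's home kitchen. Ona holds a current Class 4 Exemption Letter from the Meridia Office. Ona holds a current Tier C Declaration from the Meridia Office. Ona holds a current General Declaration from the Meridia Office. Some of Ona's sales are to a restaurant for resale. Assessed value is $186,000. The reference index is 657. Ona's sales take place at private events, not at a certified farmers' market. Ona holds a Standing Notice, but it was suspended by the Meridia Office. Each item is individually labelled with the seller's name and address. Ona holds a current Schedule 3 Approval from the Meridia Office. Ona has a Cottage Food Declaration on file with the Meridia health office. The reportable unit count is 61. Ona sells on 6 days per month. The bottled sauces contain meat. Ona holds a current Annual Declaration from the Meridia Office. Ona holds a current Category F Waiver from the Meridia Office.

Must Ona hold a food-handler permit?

No — exception (e) applies; Ona is not required to hold a food-handler permit.

Exception (a) requires that the coverage ratio is under 55%; but the coverage ratio is 61%, not under 55%, so (a) is unavailable.
Exception (b) requires that all sales take place at a certified farmers' market; but sales are at private events, not a certified farmers' market, so (b) is unavailable.
All of (c)'s requirements are met (a current Annual Declaration is held; the seller is a natural person). Turning to paragraph (g): (g) operates against (c): aggregate throughput is 7,500 units, meeting the 7,440 units threshold. (c) is therefore removed.
Exception (d)'s conditions are all satisfied: a Cottage Food Declaration is on file; the bottled sauces are home-kitchen produced; the reference index is 657, under the 813 limit. But applying paragraph (h): (h) operates against (d): some sales are to a restaurant for resale. So (d) is unavailable.
Exception (e) is satisfied on its face — items are individually labelled; the baseline figure is 543, below the 634 limit; a current Schedule 3 Approval is held. Applying paragraphs (i)–(o): (i) would limit (e) — a current Class 4 Exemption Letter is held — but (j) sets (i) aside: (j) operates against (i): the bottled sauces contain meat. (k) would limit (j) — a current General Declaration is held — but (l) sets (k) aside: (l) applies — a current Standing Registration is held. (m) would limit (l) — the reportable unit count is 61, less than the 63 limit — but (n) sets (m) aside: (n) operates against (m): a current Tier C Declaration is held. (o), which would lift (n), is not engaged — there is no Standing Notice in force. So (e) applies.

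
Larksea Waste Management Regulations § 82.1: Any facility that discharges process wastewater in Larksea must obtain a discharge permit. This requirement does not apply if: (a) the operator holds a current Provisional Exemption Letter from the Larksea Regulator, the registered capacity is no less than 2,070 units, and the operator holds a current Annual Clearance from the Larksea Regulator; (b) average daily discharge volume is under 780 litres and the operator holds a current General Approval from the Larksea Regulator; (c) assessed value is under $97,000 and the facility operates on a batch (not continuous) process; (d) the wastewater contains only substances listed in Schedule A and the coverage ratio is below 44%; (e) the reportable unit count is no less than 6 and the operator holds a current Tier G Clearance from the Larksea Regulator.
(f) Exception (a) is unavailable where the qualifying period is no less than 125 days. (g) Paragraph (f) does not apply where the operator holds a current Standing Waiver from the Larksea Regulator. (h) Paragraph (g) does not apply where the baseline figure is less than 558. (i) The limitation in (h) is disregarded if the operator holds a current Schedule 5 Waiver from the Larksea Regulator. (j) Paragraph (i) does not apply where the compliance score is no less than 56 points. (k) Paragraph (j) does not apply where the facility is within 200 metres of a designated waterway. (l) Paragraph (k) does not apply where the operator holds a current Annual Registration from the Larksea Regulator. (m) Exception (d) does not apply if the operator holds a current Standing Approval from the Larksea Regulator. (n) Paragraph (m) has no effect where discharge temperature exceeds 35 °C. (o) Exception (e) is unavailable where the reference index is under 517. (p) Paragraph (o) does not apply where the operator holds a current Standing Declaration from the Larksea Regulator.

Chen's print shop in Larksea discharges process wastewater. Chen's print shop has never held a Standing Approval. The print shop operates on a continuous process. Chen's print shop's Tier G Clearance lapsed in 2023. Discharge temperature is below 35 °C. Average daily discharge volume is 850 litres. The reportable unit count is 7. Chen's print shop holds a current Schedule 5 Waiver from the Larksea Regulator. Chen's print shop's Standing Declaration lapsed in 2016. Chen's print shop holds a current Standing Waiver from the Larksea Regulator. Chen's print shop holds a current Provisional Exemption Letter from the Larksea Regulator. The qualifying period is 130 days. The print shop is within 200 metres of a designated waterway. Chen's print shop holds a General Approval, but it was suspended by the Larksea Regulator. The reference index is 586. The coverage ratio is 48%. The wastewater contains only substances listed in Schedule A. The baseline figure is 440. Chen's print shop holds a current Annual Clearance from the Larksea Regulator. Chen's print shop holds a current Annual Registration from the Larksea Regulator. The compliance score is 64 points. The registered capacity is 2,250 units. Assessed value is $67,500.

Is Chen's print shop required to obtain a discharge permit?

Exception (a) is satisfied on its face — a current Provisional Exemption Letter is held; the registered capacity is 2,250 units, meeting the 2,070 units threshold; a current Annual Clearance is held. But applying paragraphs (f)–(l): (f) is engaged — the qualifying period is 130 days, meeting the 125 days threshold. (g) would limit (f) — a current Standing Waiver is held — but (h) sets (g) aside: (h) operates against (g): the baseline figure is 440, less than the 558 limit. (i) would limit (h) — a current Schedule 5 Waiver is held — but (j) sets (i) aside: (j) operates against (i): the compliance score is 64 points, meeting the 56 points threshold. (k) would limit (j) — the print shop is within 200 m of a designated waterway — but (l) sets (k) aside: (l) operates against (k): a current Annual Registration is held. Exception (a) does not apply.
Exception (b) does not apply: average daily discharge volume is 850 litres, not under 780 litres.
Exception (c) does not apply: the facility operates on a continuous process.
Exception (d) does not apply: the coverage ratio is 48%, not below 44%.
Exception (e) fails — the Tier G Clearance is not current.
No exception displaces § 82.1.

Yes — Chen's print shop must obtain a discharge permit.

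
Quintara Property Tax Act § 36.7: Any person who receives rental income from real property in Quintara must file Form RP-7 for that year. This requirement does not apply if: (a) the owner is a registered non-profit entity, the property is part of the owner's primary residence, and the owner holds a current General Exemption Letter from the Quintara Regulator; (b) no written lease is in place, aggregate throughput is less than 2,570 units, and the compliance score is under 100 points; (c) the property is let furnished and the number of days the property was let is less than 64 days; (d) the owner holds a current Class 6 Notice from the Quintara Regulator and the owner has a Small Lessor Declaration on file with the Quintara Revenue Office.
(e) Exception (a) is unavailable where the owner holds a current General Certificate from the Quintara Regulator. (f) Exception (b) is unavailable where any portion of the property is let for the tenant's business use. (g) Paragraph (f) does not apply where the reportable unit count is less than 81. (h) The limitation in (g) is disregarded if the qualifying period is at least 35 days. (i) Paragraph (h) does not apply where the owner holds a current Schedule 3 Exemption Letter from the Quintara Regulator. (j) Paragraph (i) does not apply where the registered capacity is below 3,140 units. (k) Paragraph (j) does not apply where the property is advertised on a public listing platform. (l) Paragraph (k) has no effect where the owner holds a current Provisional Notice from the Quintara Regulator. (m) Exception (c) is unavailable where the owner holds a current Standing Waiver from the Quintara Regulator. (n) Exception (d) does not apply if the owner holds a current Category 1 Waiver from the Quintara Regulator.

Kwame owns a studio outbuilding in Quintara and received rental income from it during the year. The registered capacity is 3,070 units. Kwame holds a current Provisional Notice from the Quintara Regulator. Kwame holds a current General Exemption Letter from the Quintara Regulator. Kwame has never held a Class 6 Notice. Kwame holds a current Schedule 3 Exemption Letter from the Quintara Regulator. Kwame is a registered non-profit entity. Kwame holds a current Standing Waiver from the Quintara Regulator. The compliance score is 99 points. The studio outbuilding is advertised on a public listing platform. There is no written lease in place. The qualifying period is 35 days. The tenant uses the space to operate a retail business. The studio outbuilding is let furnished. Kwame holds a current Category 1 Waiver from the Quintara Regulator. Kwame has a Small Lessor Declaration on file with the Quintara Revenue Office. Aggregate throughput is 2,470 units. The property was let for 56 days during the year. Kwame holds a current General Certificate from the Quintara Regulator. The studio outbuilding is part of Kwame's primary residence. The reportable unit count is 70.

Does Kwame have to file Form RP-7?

Yes — Kwame must file Form RP-7.

Exception (a)'s conditions are all satisfied: Kwame is a registered non-profit; the studio outbuilding is part of the primary residence; a current General Exemption Letter is held. However, paragraph (e) must be considered: (e) operates against (a): a current General Certificate is held. Exception (a) does not apply.
Exception (b): there is no written lease; aggregate throughput is 2,470 units, less than the 2,570 units limit; the compliance score is 99 points, under the 100 points limit — every condition holds. But: (f) is engaged — the space is let for business use. (g) is triggered (the reportable unit count is 70, less than the 81 limit), but is overridden by (h): (h) is engaged — the qualifying period is 35 days, meeting the 35 days threshold. (i) would limit (h) — a current Schedule 3 Exemption Letter is held — but (j) sets (i) aside: (j) operates against (i): the registered capacity is 3,070 units, below the 3,140 units limit. (k) would limit (j) — the property is publicly advertised — but (l) sets (k) aside: (l) applies — a current Provisional Notice is held. Exception (b) does not apply.
All of (c)'s requirements are met (the property is let furnished; the number of days the property was let is 56 days, less than the 64 days limit). But: (m) operates — a current Standing Waiver is held. Exception (c) does not apply.
Exception (d) requires that the owner holds a current Class 6 Notice from the Quintara Regulator; but no current Class 6 Notice is held, so (d) is unavailable.
No exception applies. The general rule governs.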